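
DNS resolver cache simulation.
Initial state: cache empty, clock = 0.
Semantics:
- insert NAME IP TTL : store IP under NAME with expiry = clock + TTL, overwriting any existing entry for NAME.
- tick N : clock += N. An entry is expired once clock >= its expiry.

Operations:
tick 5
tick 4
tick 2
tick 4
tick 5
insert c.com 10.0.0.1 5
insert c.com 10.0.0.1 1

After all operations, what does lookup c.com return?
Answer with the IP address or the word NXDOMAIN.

Op 1: tick 5 -> clock=5.
Op 2: tick 4 -> clock=9.
Op 3: tick 2 -> clock=11.
Op 4: tick 4 -> clock=15.
Op 5: tick 5 -> clock=20.
Op 6: insert c.com -> 10.0.0.1 (expiry=20+5=25). clock=20
Op 7: insert c.com -> 10.0.0.1 (expiry=20+1=21). clock=20
lookup c.com: present, ip=10.0.0.1 expiry=21 > clock=20

Answer: 10.0.0.1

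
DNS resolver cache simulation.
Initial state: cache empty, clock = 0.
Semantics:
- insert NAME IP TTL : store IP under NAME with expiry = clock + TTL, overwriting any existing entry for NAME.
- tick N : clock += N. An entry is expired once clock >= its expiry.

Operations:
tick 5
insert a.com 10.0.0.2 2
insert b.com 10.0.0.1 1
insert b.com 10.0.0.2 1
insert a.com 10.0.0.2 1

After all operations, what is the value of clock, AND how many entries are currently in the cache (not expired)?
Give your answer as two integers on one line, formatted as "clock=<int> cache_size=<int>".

Answer: clock=5 cache_size=2

Derivation:
Op 1: tick 5 -> clock=5.
Op 2: insert a.com -> 10.0.0.2 (expiry=5+2=7). clock=5
Op 3: insert b.com -> 10.0.0.1 (expiry=5+1=6). clock=5
Op 4: insert b.com -> 10.0.0.2 (expiry=5+1=6). clock=5
Op 5: insert a.com -> 10.0.0.2 (expiry=5+1=6). clock=5
Final clock = 5
Final cache (unexpired): {a.com,b.com} -> size=2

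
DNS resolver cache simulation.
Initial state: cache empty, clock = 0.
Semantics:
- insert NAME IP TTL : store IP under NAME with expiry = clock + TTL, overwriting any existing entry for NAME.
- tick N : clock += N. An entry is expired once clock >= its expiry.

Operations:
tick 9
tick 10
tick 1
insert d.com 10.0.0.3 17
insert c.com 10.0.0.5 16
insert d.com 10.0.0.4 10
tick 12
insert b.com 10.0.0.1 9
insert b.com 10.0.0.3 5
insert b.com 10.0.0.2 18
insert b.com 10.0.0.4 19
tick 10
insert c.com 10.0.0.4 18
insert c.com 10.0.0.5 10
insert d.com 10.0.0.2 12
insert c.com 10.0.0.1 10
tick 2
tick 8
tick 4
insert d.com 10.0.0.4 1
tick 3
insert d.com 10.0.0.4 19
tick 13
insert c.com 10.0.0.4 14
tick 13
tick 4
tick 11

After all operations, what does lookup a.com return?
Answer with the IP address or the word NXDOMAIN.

Answer: NXDOMAIN

Derivation:
Op 1: tick 9 -> clock=9.
Op 2: tick 10 -> clock=19.
Op 3: tick 1 -> clock=20.
Op 4: insert d.com -> 10.0.0.3 (expiry=20+17=37). clock=20
Op 5: insert c.com -> 10.0.0.5 (expiry=20+16=36). clock=20
Op 6: insert d.com -> 10.0.0.4 (expiry=20+10=30). clock=20
Op 7: tick 12 -> clock=32. purged={d.com}
Op 8: insert b.com -> 10.0.0.1 (expiry=32+9=41). clock=32
Op 9: insert b.com -> 10.0.0.3 (expiry=32+5=37). clock=32
Op 10: insert b.com -> 10.0.0.2 (expiry=32+18=50). clock=32
Op 11: insert b.com -> 10.0.0.4 (expiry=32+19=51). clock=32
Op 12: tick 10 -> clock=42. purged={c.com}
Op 13: insert c.com -> 10.0.0.4 (expiry=42+18=60). clock=42
Op 14: insert c.com -> 10.0.0.5 (expiry=42+10=52). clock=42
Op 15: insert d.com -> 10.0.0.2 (expiry=42+12=54). clock=42
Op 16: insert c.com -> 10.0.0.1 (expiry=42+10=52). clock=42
Op 17: tick 2 -> clock=44.
Op 18: tick 8 -> clock=52. purged={b.com,c.com}
Op 19: tick 4 -> clock=56. purged={d.com}
Op 20: insert d.com -> 10.0.0.4 (expiry=56+1=57). clock=56
Op 21: tick 3 -> clock=59. purged={d.com}
Op 22: insert d.com -> 10.0.0.4 (expiry=59+19=78). clock=59
Op 23: tick 13 -> clock=72.
Op 24: insert c.com -> 10.0.0.4 (expiry=72+14=86). clock=72
Op 25: tick 13 -> clock=85. purged={d.com}
Op 26: tick 4 -> clock=89. purged={c.com}
Op 27: tick 11 -> clock=100.
lookup a.com: not in cache (expired or never inserted)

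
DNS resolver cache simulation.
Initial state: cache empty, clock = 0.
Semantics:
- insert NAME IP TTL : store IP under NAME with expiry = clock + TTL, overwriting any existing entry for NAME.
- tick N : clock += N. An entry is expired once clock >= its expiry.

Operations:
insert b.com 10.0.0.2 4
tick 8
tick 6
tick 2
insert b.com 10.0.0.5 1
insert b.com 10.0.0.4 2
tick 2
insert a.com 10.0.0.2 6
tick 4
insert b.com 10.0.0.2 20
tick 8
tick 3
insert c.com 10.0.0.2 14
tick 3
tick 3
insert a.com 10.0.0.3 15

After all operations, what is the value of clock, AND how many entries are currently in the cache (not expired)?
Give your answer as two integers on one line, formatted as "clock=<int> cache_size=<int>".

Answer: clock=39 cache_size=3

Derivation:
Op 1: insert b.com -> 10.0.0.2 (expiry=0+4=4). clock=0
Op 2: tick 8 -> clock=8. purged={b.com}
Op 3: tick 6 -> clock=14.
Op 4: tick 2 -> clock=16.
Op 5: insert b.com -> 10.0.0.5 (expiry=16+1=17). clock=16
Op 6: insert b.com -> 10.0.0.4 (expiry=16+2=18). clock=16
Op 7: tick 2 -> clock=18. purged={b.com}
Op 8: insert a.com -> 10.0.0.2 (expiry=18+6=24). clock=18
Op 9: tick 4 -> clock=22.
Op 10: insert b.com -> 10.0.0.2 (expiry=22+20=42). clock=22
Op 11: tick 8 -> clock=30. purged={a.com}
Op 12: tick 3 -> clock=33.
Op 13: insert c.com -> 10.0.0.2 (expiry=33+14=47). clock=33
Op 14: tick 3 -> clock=36.
Op 15: tick 3 -> clock=39.
Op 16: insert a.com -> 10.0.0.3 (expiry=39+15=54). clock=39
Final clock = 39
Final cache (unexpired): {a.com,b.com,c.com} -> size=3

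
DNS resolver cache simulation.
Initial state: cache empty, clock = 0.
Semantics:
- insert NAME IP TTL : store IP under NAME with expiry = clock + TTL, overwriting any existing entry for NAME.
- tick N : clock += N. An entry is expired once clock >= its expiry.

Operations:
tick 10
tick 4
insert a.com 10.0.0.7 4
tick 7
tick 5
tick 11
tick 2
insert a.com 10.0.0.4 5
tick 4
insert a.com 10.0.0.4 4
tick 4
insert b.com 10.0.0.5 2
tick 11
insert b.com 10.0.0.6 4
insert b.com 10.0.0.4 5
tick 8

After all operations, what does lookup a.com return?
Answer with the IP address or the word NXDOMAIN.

Answer: NXDOMAIN

Derivation:
Op 1: tick 10 -> clock=10.
Op 2: tick 4 -> clock=14.
Op 3: insert a.com -> 10.0.0.7 (expiry=14+4=18). clock=14
Op 4: tick 7 -> clock=21. purged={a.com}
Op 5: tick 5 -> clock=26.
Op 6: tick 11 -> clock=37.
Op 7: tick 2 -> clock=39.
Op 8: insert a.com -> 10.0.0.4 (expiry=39+5=44). clock=39
Op 9: tick 4 -> clock=43.
Op 10: insert a.com -> 10.0.0.4 (expiry=43+4=47). clock=43
Op 11: tick 4 -> clock=47. purged={a.com}
Op 12: insert b.com -> 10.0.0.5 (expiry=47+2=49). clock=47
Op 13: tick 11 -> clock=58. purged={b.com}
Op 14: insert b.com -> 10.0.0.6 (expiry=58+4=62). clock=58
Op 15: insert b.com -> 10.0.0.4 (expiry=58+5=63). clock=58
Op 16: tick 8 -> clock=66. purged={b.com}
lookup a.com: not in cache (expired or never inserted)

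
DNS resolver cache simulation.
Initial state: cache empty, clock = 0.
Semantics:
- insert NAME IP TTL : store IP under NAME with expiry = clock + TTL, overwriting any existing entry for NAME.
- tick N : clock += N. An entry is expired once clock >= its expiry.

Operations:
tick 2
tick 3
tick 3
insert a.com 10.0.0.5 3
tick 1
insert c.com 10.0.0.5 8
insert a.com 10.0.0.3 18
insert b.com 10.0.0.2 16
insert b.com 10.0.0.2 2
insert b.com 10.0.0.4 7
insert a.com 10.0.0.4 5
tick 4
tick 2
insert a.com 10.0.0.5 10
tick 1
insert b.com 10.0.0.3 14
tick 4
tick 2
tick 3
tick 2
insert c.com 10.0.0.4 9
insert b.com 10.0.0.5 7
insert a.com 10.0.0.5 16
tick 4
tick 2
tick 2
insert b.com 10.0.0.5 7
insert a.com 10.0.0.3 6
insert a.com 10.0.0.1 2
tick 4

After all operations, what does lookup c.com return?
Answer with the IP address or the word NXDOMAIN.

Answer: NXDOMAIN

Derivation:
Op 1: tick 2 -> clock=2.
Op 2: tick 3 -> clock=5.
Op 3: tick 3 -> clock=8.
Op 4: insert a.com -> 10.0.0.5 (expiry=8+3=11). clock=8
Op 5: tick 1 -> clock=9.
Op 6: insert c.com -> 10.0.0.5 (expiry=9+8=17). clock=9
Op 7: insert a.com -> 10.0.0.3 (expiry=9+18=27). clock=9
Op 8: insert b.com -> 10.0.0.2 (expiry=9+16=25). clock=9
Op 9: insert b.com -> 10.0.0.2 (expiry=9+2=11). clock=9
Op 10: insert b.com -> 10.0.0.4 (expiry=9+7=16). clock=9
Op 11: insert a.com -> 10.0.0.4 (expiry=9+5=14). clock=9
Op 12: tick 4 -> clock=13.
Op 13: tick 2 -> clock=15. purged={a.com}
Op 14: insert a.com -> 10.0.0.5 (expiry=15+10=25). clock=15
Op 15: tick 1 -> clock=16. purged={b.com}
Op 16: insert b.com -> 10.0.0.3 (expiry=16+14=30). clock=16
Op 17: tick 4 -> clock=20. purged={c.com}
Op 18: tick 2 -> clock=22.
Op 19: tick 3 -> clock=25. purged={a.com}
Op 20: tick 2 -> clock=27.
Op 21: insert c.com -> 10.0.0.4 (expiry=27+9=36). clock=27
Op 22: insert b.com -> 10.0.0.5 (expiry=27+7=34). clock=27
Op 23: insert a.com -> 10.0.0.5 (expiry=27+16=43). clock=27
Op 24: tick 4 -> clock=31.
Op 25: tick 2 -> clock=33.
Op 26: tick 2 -> clock=35. purged={b.com}
Op 27: insert b.com -> 10.0.0.5 (expiry=35+7=42). clock=35
Op 28: insert a.com -> 10.0.0.3 (expiry=35+6=41). clock=35
Op 29: insert a.com -> 10.0.0.1 (expiry=35+2=37). clock=35
Op 30: tick 4 -> clock=39. purged={a.com,c.com}
lookup c.com: not in cache (expired or never inserted)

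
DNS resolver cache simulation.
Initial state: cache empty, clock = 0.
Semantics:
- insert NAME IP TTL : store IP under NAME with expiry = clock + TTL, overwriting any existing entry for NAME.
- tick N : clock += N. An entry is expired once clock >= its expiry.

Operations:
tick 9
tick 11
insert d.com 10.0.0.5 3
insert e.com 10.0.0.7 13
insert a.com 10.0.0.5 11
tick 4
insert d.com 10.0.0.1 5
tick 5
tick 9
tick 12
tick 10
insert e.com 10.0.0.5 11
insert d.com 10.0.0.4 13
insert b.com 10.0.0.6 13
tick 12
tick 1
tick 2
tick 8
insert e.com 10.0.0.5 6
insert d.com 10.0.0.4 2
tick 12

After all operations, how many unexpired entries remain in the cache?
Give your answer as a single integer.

Answer: 0

Derivation:
Op 1: tick 9 -> clock=9.
Op 2: tick 11 -> clock=20.
Op 3: insert d.com -> 10.0.0.5 (expiry=20+3=23). clock=20
Op 4: insert e.com -> 10.0.0.7 (expiry=20+13=33). clock=20
Op 5: insert a.com -> 10.0.0.5 (expiry=20+11=31). clock=20
Op 6: tick 4 -> clock=24. purged={d.com}
Op 7: insert d.com -> 10.0.0.1 (expiry=24+5=29). clock=24
Op 8: tick 5 -> clock=29. purged={d.com}
Op 9: tick 9 -> clock=38. purged={a.com,e.com}
Op 10: tick 12 -> clock=50.
Op 11: tick 10 -> clock=60.
Op 12: insert e.com -> 10.0.0.5 (expiry=60+11=71). clock=60
Op 13: insert d.com -> 10.0.0.4 (expiry=60+13=73). clock=60
Op 14: insert b.com -> 10.0.0.6 (expiry=60+13=73). clock=60
Op 15: tick 12 -> clock=72. purged={e.com}
Op 16: tick 1 -> clock=73. purged={b.com,d.com}
Op 17: tick 2 -> clock=75.
Op 18: tick 8 -> clock=83.
Op 19: insert e.com -> 10.0.0.5 (expiry=83+6=89). clock=83
Op 20: insert d.com -> 10.0.0.4 (expiry=83+2=85). clock=83
Op 21: tick 12 -> clock=95. purged={d.com,e.com}
Final cache (unexpired): {} -> size=0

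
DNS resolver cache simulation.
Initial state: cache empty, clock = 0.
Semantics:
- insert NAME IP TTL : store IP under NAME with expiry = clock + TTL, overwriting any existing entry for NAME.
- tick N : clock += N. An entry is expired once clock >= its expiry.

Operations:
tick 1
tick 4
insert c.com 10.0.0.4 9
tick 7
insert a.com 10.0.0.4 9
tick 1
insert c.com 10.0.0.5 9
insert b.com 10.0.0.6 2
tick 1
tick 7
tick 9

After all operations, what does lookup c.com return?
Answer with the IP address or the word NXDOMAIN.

Op 1: tick 1 -> clock=1.
Op 2: tick 4 -> clock=5.
Op 3: insert c.com -> 10.0.0.4 (expiry=5+9=14). clock=5
Op 4: tick 7 -> clock=12.
Op 5: insert a.com -> 10.0.0.4 (expiry=12+9=21). clock=12
Op 6: tick 1 -> clock=13.
Op 7: insert c.com -> 10.0.0.5 (expiry=13+9=22). clock=13
Op 8: insert b.com -> 10.0.0.6 (expiry=13+2=15). clock=13
Op 9: tick 1 -> clock=14.
Op 10: tick 7 -> clock=21. purged={a.com,b.com}
Op 11: tick 9 -> clock=30. purged={c.com}
lookup c.com: not in cache (expired or never inserted)

Answer: NXDOMAIN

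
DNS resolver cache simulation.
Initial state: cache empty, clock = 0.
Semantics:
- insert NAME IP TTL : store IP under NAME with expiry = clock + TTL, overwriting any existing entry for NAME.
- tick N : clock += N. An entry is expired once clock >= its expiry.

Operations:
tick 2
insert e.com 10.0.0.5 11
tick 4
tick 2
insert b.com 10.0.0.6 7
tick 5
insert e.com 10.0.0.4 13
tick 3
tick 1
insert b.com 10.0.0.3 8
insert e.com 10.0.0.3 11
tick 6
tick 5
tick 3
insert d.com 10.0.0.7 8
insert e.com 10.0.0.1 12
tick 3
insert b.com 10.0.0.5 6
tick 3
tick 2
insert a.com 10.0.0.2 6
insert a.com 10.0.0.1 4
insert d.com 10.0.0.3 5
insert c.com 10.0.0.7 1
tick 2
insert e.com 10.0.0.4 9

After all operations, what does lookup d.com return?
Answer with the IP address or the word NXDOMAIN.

Answer: 10.0.0.3

Derivation:
Op 1: tick 2 -> clock=2.
Op 2: insert e.com -> 10.0.0.5 (expiry=2+11=13). clock=2
Op 3: tick 4 -> clock=6.
Op 4: tick 2 -> clock=8.
Op 5: insert b.com -> 10.0.0.6 (expiry=8+7=15). clock=8
Op 6: tick 5 -> clock=13. purged={e.com}
Op 7: insert e.com -> 10.0.0.4 (expiry=13+13=26). clock=13
Op 8: tick 3 -> clock=16. purged={b.com}
Op 9: tick 1 -> clock=17.
Op 10: insert b.com -> 10.0.0.3 (expiry=17+8=25). clock=17
Op 11: insert e.com -> 10.0.0.3 (expiry=17+11=28). clock=17
Op 12: tick 6 -> clock=23.
Op 13: tick 5 -> clock=28. purged={b.com,e.com}
Op 14: tick 3 -> clock=31.
Op 15: insert d.com -> 10.0.0.7 (expiry=31+8=39). clock=31
Op 16: insert e.com -> 10.0.0.1 (expiry=31+12=43). clock=31
Op 17: tick 3 -> clock=34.
Op 18: insert b.com -> 10.0.0.5 (expiry=34+6=40). clock=34
Op 19: tick 3 -> clock=37.
Op 20: tick 2 -> clock=39. purged={d.com}
Op 21: insert a.com -> 10.0.0.2 (expiry=39+6=45). clock=39
Op 22: insert a.com -> 10.0.0.1 (expiry=39+4=43). clock=39
Op 23: insert d.com -> 10.0.0.3 (expiry=39+5=44). clock=39
Op 24: insert c.com -> 10.0.0.7 (expiry=39+1=40). clock=39
Op 25: tick 2 -> clock=41. purged={b.com,c.com}
Op 26: insert e.com -> 10.0.0.4 (expiry=41+9=50). clock=41
lookup d.com: present, ip=10.0.0.3 expiry=44 > clock=41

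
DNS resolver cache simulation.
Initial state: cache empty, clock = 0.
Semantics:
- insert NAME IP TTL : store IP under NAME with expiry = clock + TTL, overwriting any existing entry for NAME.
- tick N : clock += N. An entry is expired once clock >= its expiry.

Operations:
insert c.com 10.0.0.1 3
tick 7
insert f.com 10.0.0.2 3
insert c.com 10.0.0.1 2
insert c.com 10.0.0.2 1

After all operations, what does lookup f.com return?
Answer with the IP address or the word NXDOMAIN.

Answer: 10.0.0.2

Derivation:
Op 1: insert c.com -> 10.0.0.1 (expiry=0+3=3). clock=0
Op 2: tick 7 -> clock=7. purged={c.com}
Op 3: insert f.com -> 10.0.0.2 (expiry=7+3=10). clock=7
Op 4: insert c.com -> 10.0.0.1 (expiry=7+2=9). clock=7
Op 5: insert c.com -> 10.0.0.2 (expiry=7+1=8). clock=7
lookup f.com: present, ip=10.0.0.2 expiry=10 > clock=7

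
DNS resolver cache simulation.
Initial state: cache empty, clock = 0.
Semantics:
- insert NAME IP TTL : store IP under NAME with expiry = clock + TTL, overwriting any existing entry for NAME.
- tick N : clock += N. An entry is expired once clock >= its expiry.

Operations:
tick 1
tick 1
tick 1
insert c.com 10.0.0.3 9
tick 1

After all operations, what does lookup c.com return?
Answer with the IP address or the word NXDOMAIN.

Op 1: tick 1 -> clock=1.
Op 2: tick 1 -> clock=2.
Op 3: tick 1 -> clock=3.
Op 4: insert c.com -> 10.0.0.3 (expiry=3+9=12). clock=3
Op 5: tick 1 -> clock=4.
lookup c.com: present, ip=10.0.0.3 expiry=12 > clock=4

Answer: 10.0.0.3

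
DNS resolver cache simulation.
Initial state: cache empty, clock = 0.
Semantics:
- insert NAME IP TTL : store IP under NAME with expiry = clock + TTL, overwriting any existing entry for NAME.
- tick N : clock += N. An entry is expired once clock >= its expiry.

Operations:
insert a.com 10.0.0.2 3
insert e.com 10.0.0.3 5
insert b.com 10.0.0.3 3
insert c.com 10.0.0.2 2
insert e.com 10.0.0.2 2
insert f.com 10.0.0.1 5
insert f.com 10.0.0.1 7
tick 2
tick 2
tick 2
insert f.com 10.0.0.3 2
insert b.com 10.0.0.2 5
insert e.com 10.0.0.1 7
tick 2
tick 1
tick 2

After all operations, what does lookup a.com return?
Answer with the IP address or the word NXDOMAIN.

Answer: NXDOMAIN

Derivation:
Op 1: insert a.com -> 10.0.0.2 (expiry=0+3=3). clock=0
Op 2: insert e.com -> 10.0.0.3 (expiry=0+5=5). clock=0
Op 3: insert b.com -> 10.0.0.3 (expiry=0+3=3). clock=0
Op 4: insert c.com -> 10.0.0.2 (expiry=0+2=2). clock=0
Op 5: insert e.com -> 10.0.0.2 (expiry=0+2=2). clock=0
Op 6: insert f.com -> 10.0.0.1 (expiry=0+5=5). clock=0
Op 7: insert f.com -> 10.0.0.1 (expiry=0+7=7). clock=0
Op 8: tick 2 -> clock=2. purged={c.com,e.com}
Op 9: tick 2 -> clock=4. purged={a.com,b.com}
Op 10: tick 2 -> clock=6.
Op 11: insert f.com -> 10.0.0.3 (expiry=6+2=8). clock=6
Op 12: insert b.com -> 10.0.0.2 (expiry=6+5=11). clock=6
Op 13: insert e.com -> 10.0.0.1 (expiry=6+7=13). clock=6
Op 14: tick 2 -> clock=8. purged={f.com}
Op 15: tick 1 -> clock=9.
Op 16: tick 2 -> clock=11. purged={b.com}
lookup a.com: not in cache (expired or never inserted)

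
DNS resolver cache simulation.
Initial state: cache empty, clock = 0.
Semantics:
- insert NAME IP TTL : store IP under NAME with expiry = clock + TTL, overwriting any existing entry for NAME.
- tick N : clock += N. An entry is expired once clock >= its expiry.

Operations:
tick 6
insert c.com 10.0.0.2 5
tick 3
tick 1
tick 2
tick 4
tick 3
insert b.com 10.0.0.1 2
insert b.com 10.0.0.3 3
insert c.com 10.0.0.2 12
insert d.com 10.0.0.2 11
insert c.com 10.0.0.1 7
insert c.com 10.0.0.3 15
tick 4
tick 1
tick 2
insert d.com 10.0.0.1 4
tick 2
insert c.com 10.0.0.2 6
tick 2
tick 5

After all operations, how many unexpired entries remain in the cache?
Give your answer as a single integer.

Answer: 0

Derivation:
Op 1: tick 6 -> clock=6.
Op 2: insert c.com -> 10.0.0.2 (expiry=6+5=11). clock=6
Op 3: tick 3 -> clock=9.
Op 4: tick 1 -> clock=10.
Op 5: tick 2 -> clock=12. purged={c.com}
Op 6: tick 4 -> clock=16.
Op 7: tick 3 -> clock=19.
Op 8: insert b.com -> 10.0.0.1 (expiry=19+2=21). clock=19
Op 9: insert b.com -> 10.0.0.3 (expiry=19+3=22). clock=19
Op 10: insert c.com -> 10.0.0.2 (expiry=19+12=31). clock=19
Op 11: insert d.com -> 10.0.0.2 (expiry=19+11=30). clock=19
Op 12: insert c.com -> 10.0.0.1 (expiry=19+7=26). clock=19
Op 13: insert c.com -> 10.0.0.3 (expiry=19+15=34). clock=19
Op 14: tick 4 -> clock=23. purged={b.com}
Op 15: tick 1 -> clock=24.
Op 16: tick 2 -> clock=26.
Op 17: insert d.com -> 10.0.0.1 (expiry=26+4=30). clock=26
Op 18: tick 2 -> clock=28.
Op 19: insert c.com -> 10.0.0.2 (expiry=28+6=34). clock=28
Op 20: tick 2 -> clock=30. purged={d.com}
Op 21: tick 5 -> clock=35. purged={c.com}
Final cache (unexpired): {} -> size=0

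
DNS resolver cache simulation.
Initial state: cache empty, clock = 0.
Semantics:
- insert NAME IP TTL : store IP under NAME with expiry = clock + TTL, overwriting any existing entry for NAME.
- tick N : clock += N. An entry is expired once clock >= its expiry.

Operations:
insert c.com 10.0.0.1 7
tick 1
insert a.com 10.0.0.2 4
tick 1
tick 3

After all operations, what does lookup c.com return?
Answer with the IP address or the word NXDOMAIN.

Op 1: insert c.com -> 10.0.0.1 (expiry=0+7=7). clock=0
Op 2: tick 1 -> clock=1.
Op 3: insert a.com -> 10.0.0.2 (expiry=1+4=5). clock=1
Op 4: tick 1 -> clock=2.
Op 5: tick 3 -> clock=5. purged={a.com}
lookup c.com: present, ip=10.0.0.1 expiry=7 > clock=5

Answer: 10.0.0.1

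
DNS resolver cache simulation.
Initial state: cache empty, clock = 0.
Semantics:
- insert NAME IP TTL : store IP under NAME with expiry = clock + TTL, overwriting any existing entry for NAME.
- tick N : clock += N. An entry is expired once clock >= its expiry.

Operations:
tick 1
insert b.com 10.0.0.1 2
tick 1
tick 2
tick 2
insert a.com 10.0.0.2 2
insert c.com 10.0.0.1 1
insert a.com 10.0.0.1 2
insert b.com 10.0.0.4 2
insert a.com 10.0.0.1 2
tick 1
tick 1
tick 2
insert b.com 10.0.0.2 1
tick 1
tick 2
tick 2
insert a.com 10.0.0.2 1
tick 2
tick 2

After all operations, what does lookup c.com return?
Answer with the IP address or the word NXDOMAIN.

Answer: NXDOMAIN

Derivation:
Op 1: tick 1 -> clock=1.
Op 2: insert b.com -> 10.0.0.1 (expiry=1+2=3). clock=1
Op 3: tick 1 -> clock=2.
Op 4: tick 2 -> clock=4. purged={b.com}
Op 5: tick 2 -> clock=6.
Op 6: insert a.com -> 10.0.0.2 (expiry=6+2=8). clock=6
Op 7: insert c.com -> 10.0.0.1 (expiry=6+1=7). clock=6
Op 8: insert a.com -> 10.0.0.1 (expiry=6+2=8). clock=6
Op 9: insert b.com -> 10.0.0.4 (expiry=6+2=8). clock=6
Op 10: insert a.com -> 10.0.0.1 (expiry=6+2=8). clock=6
Op 11: tick 1 -> clock=7. purged={c.com}
Op 12: tick 1 -> clock=8. purged={a.com,b.com}
Op 13: tick 2 -> clock=10.
Op 14: insert b.com -> 10.0.0.2 (expiry=10+1=11). clock=10
Op 15: tick 1 -> clock=11. purged={b.com}
Op 16: tick 2 -> clock=13.
Op 17: tick 2 -> clock=15.
Op 18: insert a.com -> 10.0.0.2 (expiry=15+1=16). clock=15
Op 19: tick 2 -> clock=17. purged={a.com}
Op 20: tick 2 -> clock=19.
lookup c.com: not in cache (expired or never inserted)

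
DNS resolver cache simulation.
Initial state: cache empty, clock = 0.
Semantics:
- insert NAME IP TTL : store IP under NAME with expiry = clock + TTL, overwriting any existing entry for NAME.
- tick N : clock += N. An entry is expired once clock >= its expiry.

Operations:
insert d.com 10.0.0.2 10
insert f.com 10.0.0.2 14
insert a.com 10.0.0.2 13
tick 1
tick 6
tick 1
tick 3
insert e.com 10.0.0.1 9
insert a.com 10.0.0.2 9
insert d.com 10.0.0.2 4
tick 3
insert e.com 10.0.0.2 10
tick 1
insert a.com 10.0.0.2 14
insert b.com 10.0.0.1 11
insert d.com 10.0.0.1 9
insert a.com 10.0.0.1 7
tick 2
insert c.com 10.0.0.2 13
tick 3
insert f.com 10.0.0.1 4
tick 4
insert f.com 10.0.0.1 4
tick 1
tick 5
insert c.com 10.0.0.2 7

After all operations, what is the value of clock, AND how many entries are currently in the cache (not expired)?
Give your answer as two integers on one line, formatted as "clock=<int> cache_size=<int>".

Op 1: insert d.com -> 10.0.0.2 (expiry=0+10=10). clock=0
Op 2: insert f.com -> 10.0.0.2 (expiry=0+14=14). clock=0
Op 3: insert a.com -> 10.0.0.2 (expiry=0+13=13). clock=0
Op 4: tick 1 -> clock=1.
Op 5: tick 6 -> clock=7.
Op 6: tick 1 -> clock=8.
Op 7: tick 3 -> clock=11. purged={d.com}
Op 8: insert e.com -> 10.0.0.1 (expiry=11+9=20). clock=11
Op 9: insert a.com -> 10.0.0.2 (expiry=11+9=20). clock=11
Op 10: insert d.com -> 10.0.0.2 (expiry=11+4=15). clock=11
Op 11: tick 3 -> clock=14. purged={f.com}
Op 12: insert e.com -> 10.0.0.2 (expiry=14+10=24). clock=14
Op 13: tick 1 -> clock=15. purged={d.com}
Op 14: insert a.com -> 10.0.0.2 (expiry=15+14=29). clock=15
Op 15: insert b.com -> 10.0.0.1 (expiry=15+11=26). clock=15
Op 16: insert d.com -> 10.0.0.1 (expiry=15+9=24). clock=15
Op 17: insert a.com -> 10.0.0.1 (expiry=15+7=22). clock=15
Op 18: tick 2 -> clock=17.
Op 19: insert c.com -> 10.0.0.2 (expiry=17+13=30). clock=17
Op 20: tick 3 -> clock=20.
Op 21: insert f.com -> 10.0.0.1 (expiry=20+4=24). clock=20
Op 22: tick 4 -> clock=24. purged={a.com,d.com,e.com,f.com}
Op 23: insert f.com -> 10.0.0.1 (expiry=24+4=28). clock=24
Op 24: tick 1 -> clock=25.
Op 25: tick 5 -> clock=30. purged={b.com,c.com,f.com}
Op 26: insert c.com -> 10.0.0.2 (expiry=30+7=37). clock=30
Final clock = 30
Final cache (unexpired): {c.com} -> size=1

Answer: clock=30 cache_size=1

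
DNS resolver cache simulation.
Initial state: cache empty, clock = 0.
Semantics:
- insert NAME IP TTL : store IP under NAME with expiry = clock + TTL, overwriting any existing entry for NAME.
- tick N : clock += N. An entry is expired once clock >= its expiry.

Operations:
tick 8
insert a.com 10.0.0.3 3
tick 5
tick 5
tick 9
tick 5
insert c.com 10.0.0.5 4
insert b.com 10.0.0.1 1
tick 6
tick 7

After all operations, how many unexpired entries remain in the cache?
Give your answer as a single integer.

Answer: 0

Derivation:
Op 1: tick 8 -> clock=8.
Op 2: insert a.com -> 10.0.0.3 (expiry=8+3=11). clock=8
Op 3: tick 5 -> clock=13. purged={a.com}
Op 4: tick 5 -> clock=18.
Op 5: tick 9 -> clock=27.
Op 6: tick 5 -> clock=32.
Op 7: insert c.com -> 10.0.0.5 (expiry=32+4=36). clock=32
Op 8: insert b.com -> 10.0.0.1 (expiry=32+1=33). clock=32
Op 9: tick 6 -> clock=38. purged={b.com,c.com}
Op 10: tick 7 -> clock=45.
Final cache (unexpired): {} -> size=0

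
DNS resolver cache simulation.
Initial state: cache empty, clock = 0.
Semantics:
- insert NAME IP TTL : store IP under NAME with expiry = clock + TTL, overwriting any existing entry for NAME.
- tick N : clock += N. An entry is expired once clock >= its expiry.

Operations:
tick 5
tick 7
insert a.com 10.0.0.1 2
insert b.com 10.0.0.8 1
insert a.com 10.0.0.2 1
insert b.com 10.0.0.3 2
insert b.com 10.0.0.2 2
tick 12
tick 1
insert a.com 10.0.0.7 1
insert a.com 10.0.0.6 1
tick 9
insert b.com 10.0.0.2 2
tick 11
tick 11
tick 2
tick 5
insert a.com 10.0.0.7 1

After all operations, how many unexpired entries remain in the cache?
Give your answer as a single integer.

Answer: 1

Derivation:
Op 1: tick 5 -> clock=5.
Op 2: tick 7 -> clock=12.
Op 3: insert a.com -> 10.0.0.1 (expiry=12+2=14). clock=12
Op 4: insert b.com -> 10.0.0.8 (expiry=12+1=13). clock=12
Op 5: insert a.com -> 10.0.0.2 (expiry=12+1=13). clock=12
Op 6: insert b.com -> 10.0.0.3 (expiry=12+2=14). clock=12
Op 7: insert b.com -> 10.0.0.2 (expiry=12+2=14). clock=12
Op 8: tick 12 -> clock=24. purged={a.com,b.com}
Op 9: tick 1 -> clock=25.
Op 10: insert a.com -> 10.0.0.7 (expiry=25+1=26). clock=25
Op 11: insert a.com -> 10.0.0.6 (expiry=25+1=26). clock=25
Op 12: tick 9 -> clock=34. purged={a.com}
Op 13: insert b.com -> 10.0.0.2 (expiry=34+2=36). clock=34
Op 14: tick 11 -> clock=45. purged={b.com}
Op 15: tick 11 -> clock=56.
Op 16: tick 2 -> clock=58.
Op 17: tick 5 -> clock=63.
Op 18: insert a.com -> 10.0.0.7 (expiry=63+1=64). clock=63
Final cache (unexpired): {a.com} -> size=1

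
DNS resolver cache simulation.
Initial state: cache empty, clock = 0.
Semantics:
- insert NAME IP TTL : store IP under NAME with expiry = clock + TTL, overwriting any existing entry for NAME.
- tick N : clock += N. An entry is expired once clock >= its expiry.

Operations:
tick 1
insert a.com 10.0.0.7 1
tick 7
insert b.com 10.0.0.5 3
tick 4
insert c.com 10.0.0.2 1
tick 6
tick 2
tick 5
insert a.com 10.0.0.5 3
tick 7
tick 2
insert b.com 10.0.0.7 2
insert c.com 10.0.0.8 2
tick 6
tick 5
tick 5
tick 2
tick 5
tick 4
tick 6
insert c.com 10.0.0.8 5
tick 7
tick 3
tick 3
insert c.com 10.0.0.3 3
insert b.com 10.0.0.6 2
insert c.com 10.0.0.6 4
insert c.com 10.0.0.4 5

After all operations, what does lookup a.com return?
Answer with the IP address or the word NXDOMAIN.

Answer: NXDOMAIN

Derivation:
Op 1: tick 1 -> clock=1.
Op 2: insert a.com -> 10.0.0.7 (expiry=1+1=2). clock=1
Op 3: tick 7 -> clock=8. purged={a.com}
Op 4: insert b.com -> 10.0.0.5 (expiry=8+3=11). clock=8
Op 5: tick 4 -> clock=12. purged={b.com}
Op 6: insert c.com -> 10.0.0.2 (expiry=12+1=13). clock=12
Op 7: tick 6 -> clock=18. purged={c.com}
Op 8: tick 2 -> clock=20.
Op 9: tick 5 -> clock=25.
Op 10: insert a.com -> 10.0.0.5 (expiry=25+3=28). clock=25
Op 11: tick 7 -> clock=32. purged={a.com}
Op 12: tick 2 -> clock=34.
Op 13: insert b.com -> 10.0.0.7 (expiry=34+2=36). clock=34
Op 14: insert c.com -> 10.0.0.8 (expiry=34+2=36). clock=34
Op 15: tick 6 -> clock=40. purged={b.com,c.com}
Op 16: tick 5 -> clock=45.
Op 17: tick 5 -> clock=50.
Op 18: tick 2 -> clock=52.
Op 19: tick 5 -> clock=57.
Op 20: tick 4 -> clock=61.
Op 21: tick 6 -> clock=67.
Op 22: insert c.com -> 10.0.0.8 (expiry=67+5=72). clock=67
Op 23: tick 7 -> clock=74. purged={c.com}
Op 24: tick 3 -> clock=77.
Op 25: tick 3 -> clock=80.
Op 26: insert c.com -> 10.0.0.3 (expiry=80+3=83). clock=80
Op 27: insert b.com -> 10.0.0.6 (expiry=80+2=82). clock=80
Op 28: insert c.com -> 10.0.0.6 (expiry=80+4=84). clock=80
Op 29: insert c.com -> 10.0.0.4 (expiry=80+5=85). clock=80
lookup a.com: not in cache (expired or never inserted)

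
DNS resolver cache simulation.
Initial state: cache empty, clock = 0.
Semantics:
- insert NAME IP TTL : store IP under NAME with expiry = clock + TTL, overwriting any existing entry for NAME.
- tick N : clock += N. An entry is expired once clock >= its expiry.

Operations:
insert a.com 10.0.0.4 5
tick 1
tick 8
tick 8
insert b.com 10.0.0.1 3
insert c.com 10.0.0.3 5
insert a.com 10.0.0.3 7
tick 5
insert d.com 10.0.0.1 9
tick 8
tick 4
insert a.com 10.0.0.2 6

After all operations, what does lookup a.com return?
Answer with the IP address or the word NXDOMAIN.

Answer: 10.0.0.2

Derivation:
Op 1: insert a.com -> 10.0.0.4 (expiry=0+5=5). clock=0
Op 2: tick 1 -> clock=1.
Op 3: tick 8 -> clock=9. purged={a.com}
Op 4: tick 8 -> clock=17.
Op 5: insert b.com -> 10.0.0.1 (expiry=17+3=20). clock=17
Op 6: insert c.com -> 10.0.0.3 (expiry=17+5=22). clock=17
Op 7: insert a.com -> 10.0.0.3 (expiry=17+7=24). clock=17
Op 8: tick 5 -> clock=22. purged={b.com,c.com}
Op 9: insert d.com -> 10.0.0.1 (expiry=22+9=31). clock=22
Op 10: tick 8 -> clock=30. purged={a.com}
Op 11: tick 4 -> clock=34. purged={d.com}
Op 12: insert a.com -> 10.0.0.2 (expiry=34+6=40). clock=34
lookup a.com: present, ip=10.0.0.2 expiry=40 > clock=34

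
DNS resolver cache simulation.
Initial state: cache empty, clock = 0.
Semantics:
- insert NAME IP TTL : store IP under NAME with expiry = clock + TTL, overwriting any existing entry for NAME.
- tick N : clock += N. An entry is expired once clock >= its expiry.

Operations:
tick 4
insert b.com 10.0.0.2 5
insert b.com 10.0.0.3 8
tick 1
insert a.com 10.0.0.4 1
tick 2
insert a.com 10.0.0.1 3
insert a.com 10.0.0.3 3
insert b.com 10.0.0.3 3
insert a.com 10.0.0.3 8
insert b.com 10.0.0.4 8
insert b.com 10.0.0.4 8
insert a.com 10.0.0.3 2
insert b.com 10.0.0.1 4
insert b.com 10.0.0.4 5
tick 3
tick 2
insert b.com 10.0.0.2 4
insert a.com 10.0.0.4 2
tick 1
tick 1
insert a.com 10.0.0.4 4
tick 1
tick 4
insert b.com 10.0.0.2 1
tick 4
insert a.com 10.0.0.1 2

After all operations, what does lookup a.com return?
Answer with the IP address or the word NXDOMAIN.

Op 1: tick 4 -> clock=4.
Op 2: insert b.com -> 10.0.0.2 (expiry=4+5=9). clock=4
Op 3: insert b.com -> 10.0.0.3 (expiry=4+8=12). clock=4
Op 4: tick 1 -> clock=5.
Op 5: insert a.com -> 10.0.0.4 (expiry=5+1=6). clock=5
Op 6: tick 2 -> clock=7. purged={a.com}
Op 7: insert a.com -> 10.0.0.1 (expiry=7+3=10). clock=7
Op 8: insert a.com -> 10.0.0.3 (expiry=7+3=10). clock=7
Op 9: insert b.com -> 10.0.0.3 (expiry=7+3=10). clock=7
Op 10: insert a.com -> 10.0.0.3 (expiry=7+8=15). clock=7
Op 11: insert b.com -> 10.0.0.4 (expiry=7+8=15). clock=7
Op 12: insert b.com -> 10.0.0.4 (expiry=7+8=15). clock=7
Op 13: insert a.com -> 10.0.0.3 (expiry=7+2=9). clock=7
Op 14: insert b.com -> 10.0.0.1 (expiry=7+4=11). clock=7
Op 15: insert b.com -> 10.0.0.4 (expiry=7+5=12). clock=7
Op 16: tick 3 -> clock=10. purged={a.com}
Op 17: tick 2 -> clock=12. purged={b.com}
Op 18: insert b.com -> 10.0.0.2 (expiry=12+4=16). clock=12
Op 19: insert a.com -> 10.0.0.4 (expiry=12+2=14). clock=12
Op 20: tick 1 -> clock=13.
Op 21: tick 1 -> clock=14. purged={a.com}
Op 22: insert a.com -> 10.0.0.4 (expiry=14+4=18). clock=14
Op 23: tick 1 -> clock=15.
Op 24: tick 4 -> clock=19. purged={a.com,b.com}
Op 25: insert b.com -> 10.0.0.2 (expiry=19+1=20). clock=19
Op 26: tick 4 -> clock=23. purged={b.com}
Op 27: insert a.com -> 10.0.0.1 (expiry=23+2=25). clock=23
lookup a.com: present, ip=10.0.0.1 expiry=25 > clock=23

Answer: 10.0.0.1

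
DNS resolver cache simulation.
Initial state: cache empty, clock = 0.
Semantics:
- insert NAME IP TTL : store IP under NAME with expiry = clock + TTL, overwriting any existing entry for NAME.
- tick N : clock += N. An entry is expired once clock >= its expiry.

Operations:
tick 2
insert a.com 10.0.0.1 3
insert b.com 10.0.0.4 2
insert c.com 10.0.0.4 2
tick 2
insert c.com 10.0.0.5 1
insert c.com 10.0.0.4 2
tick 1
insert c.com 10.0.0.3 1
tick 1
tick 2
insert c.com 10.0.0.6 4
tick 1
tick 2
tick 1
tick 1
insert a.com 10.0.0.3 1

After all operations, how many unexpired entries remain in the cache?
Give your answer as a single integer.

Op 1: tick 2 -> clock=2.
Op 2: insert a.com -> 10.0.0.1 (expiry=2+3=5). clock=2
Op 3: insert b.com -> 10.0.0.4 (expiry=2+2=4). clock=2
Op 4: insert c.com -> 10.0.0.4 (expiry=2+2=4). clock=2
Op 5: tick 2 -> clock=4. purged={b.com,c.com}
Op 6: insert c.com -> 10.0.0.5 (expiry=4+1=5). clock=4
Op 7: insert c.com -> 10.0.0.4 (expiry=4+2=6). clock=4
Op 8: tick 1 -> clock=5. purged={a.com}
Op 9: insert c.com -> 10.0.0.3 (expiry=5+1=6). clock=5
Op 10: tick 1 -> clock=6. purged={c.com}
Op 11: tick 2 -> clock=8.
Op 12: insert c.com -> 10.0.0.6 (expiry=8+4=12). clock=8
Op 13: tick 1 -> clock=9.
Op 14: tick 2 -> clock=11.
Op 15: tick 1 -> clock=12. purged={c.com}
Op 16: tick 1 -> clock=13.
Op 17: insert a.com -> 10.0.0.3 (expiry=13+1=14). clock=13
Final cache (unexpired): {a.com} -> size=1

Answer: 1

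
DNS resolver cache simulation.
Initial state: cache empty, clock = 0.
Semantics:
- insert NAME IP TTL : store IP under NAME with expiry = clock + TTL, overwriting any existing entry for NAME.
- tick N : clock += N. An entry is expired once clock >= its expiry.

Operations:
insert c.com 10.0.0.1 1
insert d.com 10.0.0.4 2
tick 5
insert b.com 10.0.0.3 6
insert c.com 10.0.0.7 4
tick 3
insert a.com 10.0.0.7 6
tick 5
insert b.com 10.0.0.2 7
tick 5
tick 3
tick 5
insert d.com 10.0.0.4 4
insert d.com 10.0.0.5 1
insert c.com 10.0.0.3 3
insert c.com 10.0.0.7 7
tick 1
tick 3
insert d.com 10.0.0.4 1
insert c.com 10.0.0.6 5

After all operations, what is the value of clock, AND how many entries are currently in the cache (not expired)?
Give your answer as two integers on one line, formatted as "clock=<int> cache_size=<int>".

Op 1: insert c.com -> 10.0.0.1 (expiry=0+1=1). clock=0
Op 2: insert d.com -> 10.0.0.4 (expiry=0+2=2). clock=0
Op 3: tick 5 -> clock=5. purged={c.com,d.com}
Op 4: insert b.com -> 10.0.0.3 (expiry=5+6=11). clock=5
Op 5: insert c.com -> 10.0.0.7 (expiry=5+4=9). clock=5
Op 6: tick 3 -> clock=8.
Op 7: insert a.com -> 10.0.0.7 (expiry=8+6=14). clock=8
Op 8: tick 5 -> clock=13. purged={b.com,c.com}
Op 9: insert b.com -> 10.0.0.2 (expiry=13+7=20). clock=13
Op 10: tick 5 -> clock=18. purged={a.com}
Op 11: tick 3 -> clock=21. purged={b.com}
Op 12: tick 5 -> clock=26.
Op 13: insert d.com -> 10.0.0.4 (expiry=26+4=30). clock=26
Op 14: insert d.com -> 10.0.0.5 (expiry=26+1=27). clock=26
Op 15: insert c.com -> 10.0.0.3 (expiry=26+3=29). clock=26
Op 16: insert c.com -> 10.0.0.7 (expiry=26+7=33). clock=26
Op 17: tick 1 -> clock=27. purged={d.com}
Op 18: tick 3 -> clock=30.
Op 19: insert d.com -> 10.0.0.4 (expiry=30+1=31). clock=30
Op 20: insert c.com -> 10.0.0.6 (expiry=30+5=35). clock=30
Final clock = 30
Final cache (unexpired): {c.com,d.com} -> size=2

Answer: clock=30 cache_size=2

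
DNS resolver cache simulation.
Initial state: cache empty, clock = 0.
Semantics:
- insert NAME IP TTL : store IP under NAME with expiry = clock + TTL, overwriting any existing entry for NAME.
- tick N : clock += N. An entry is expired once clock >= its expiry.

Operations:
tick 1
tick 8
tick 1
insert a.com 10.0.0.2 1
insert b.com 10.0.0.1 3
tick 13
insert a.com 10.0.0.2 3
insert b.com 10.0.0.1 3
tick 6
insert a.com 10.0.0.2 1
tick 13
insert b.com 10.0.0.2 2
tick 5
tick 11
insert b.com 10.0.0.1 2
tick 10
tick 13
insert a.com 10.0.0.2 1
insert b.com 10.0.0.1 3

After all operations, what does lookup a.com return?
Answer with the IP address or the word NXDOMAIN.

Op 1: tick 1 -> clock=1.
Op 2: tick 8 -> clock=9.
Op 3: tick 1 -> clock=10.
Op 4: insert a.com -> 10.0.0.2 (expiry=10+1=11). clock=10
Op 5: insert b.com -> 10.0.0.1 (expiry=10+3=13). clock=10
Op 6: tick 13 -> clock=23. purged={a.com,b.com}
Op 7: insert a.com -> 10.0.0.2 (expiry=23+3=26). clock=23
Op 8: insert b.com -> 10.0.0.1 (expiry=23+3=26). clock=23
Op 9: tick 6 -> clock=29. purged={a.com,b.com}
Op 10: insert a.com -> 10.0.0.2 (expiry=29+1=30). clock=29
Op 11: tick 13 -> clock=42. purged={a.com}
Op 12: insert b.com -> 10.0.0.2 (expiry=42+2=44). clock=42
Op 13: tick 5 -> clock=47. purged={b.com}
Op 14: tick 11 -> clock=58.
Op 15: insert b.com -> 10.0.0.1 (expiry=58+2=60). clock=58
Op 16: tick 10 -> clock=68. purged={b.com}
Op 17: tick 13 -> clock=81.
Op 18: insert a.com -> 10.0.0.2 (expiry=81+1=82). clock=81
Op 19: insert b.com -> 10.0.0.1 (expiry=81+3=84). clock=81
lookup a.com: present, ip=10.0.0.2 expiry=82 > clock=81

Answer: 10.0.0.2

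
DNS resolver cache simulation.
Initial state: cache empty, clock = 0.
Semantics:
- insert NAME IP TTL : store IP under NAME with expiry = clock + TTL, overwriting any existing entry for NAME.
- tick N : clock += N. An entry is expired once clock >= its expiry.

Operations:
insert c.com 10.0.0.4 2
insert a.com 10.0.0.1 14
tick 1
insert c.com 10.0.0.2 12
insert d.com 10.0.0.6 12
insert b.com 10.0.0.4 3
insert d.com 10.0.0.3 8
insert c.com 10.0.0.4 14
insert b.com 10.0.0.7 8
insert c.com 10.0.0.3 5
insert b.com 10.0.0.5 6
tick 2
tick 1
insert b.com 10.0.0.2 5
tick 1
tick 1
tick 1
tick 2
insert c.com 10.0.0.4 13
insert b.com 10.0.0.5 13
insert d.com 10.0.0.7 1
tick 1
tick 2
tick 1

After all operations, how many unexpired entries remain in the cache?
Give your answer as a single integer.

Answer: 3

Derivation:
Op 1: insert c.com -> 10.0.0.4 (expiry=0+2=2). clock=0
Op 2: insert a.com -> 10.0.0.1 (expiry=0+14=14). clock=0
Op 3: tick 1 -> clock=1.
Op 4: insert c.com -> 10.0.0.2 (expiry=1+12=13). clock=1
Op 5: insert d.com -> 10.0.0.6 (expiry=1+12=13). clock=1
Op 6: insert b.com -> 10.0.0.4 (expiry=1+3=4). clock=1
Op 7: insert d.com -> 10.0.0.3 (expiry=1+8=9). clock=1
Op 8: insert c.com -> 10.0.0.4 (expiry=1+14=15). clock=1
Op 9: insert b.com -> 10.0.0.7 (expiry=1+8=9). clock=1
Op 10: insert c.com -> 10.0.0.3 (expiry=1+5=6). clock=1
Op 11: insert b.com -> 10.0.0.5 (expiry=1+6=7). clock=1
Op 12: tick 2 -> clock=3.
Op 13: tick 1 -> clock=4.
Op 14: insert b.com -> 10.0.0.2 (expiry=4+5=9). clock=4
Op 15: tick 1 -> clock=5.
Op 16: tick 1 -> clock=6. purged={c.com}
Op 17: tick 1 -> clock=7.
Op 18: tick 2 -> clock=9. purged={b.com,d.com}
Op 19: insert c.com -> 10.0.0.4 (expiry=9+13=22). clock=9
Op 20: insert b.com -> 10.0.0.5 (expiry=9+13=22). clock=9
Op 21: insert d.com -> 10.0.0.7 (expiry=9+1=10). clock=9
Op 22: tick 1 -> clock=10. purged={d.com}
Op 23: tick 2 -> clock=12.
Op 24: tick 1 -> clock=13.
Final cache (unexpired): {a.com,b.com,c.com} -> size=3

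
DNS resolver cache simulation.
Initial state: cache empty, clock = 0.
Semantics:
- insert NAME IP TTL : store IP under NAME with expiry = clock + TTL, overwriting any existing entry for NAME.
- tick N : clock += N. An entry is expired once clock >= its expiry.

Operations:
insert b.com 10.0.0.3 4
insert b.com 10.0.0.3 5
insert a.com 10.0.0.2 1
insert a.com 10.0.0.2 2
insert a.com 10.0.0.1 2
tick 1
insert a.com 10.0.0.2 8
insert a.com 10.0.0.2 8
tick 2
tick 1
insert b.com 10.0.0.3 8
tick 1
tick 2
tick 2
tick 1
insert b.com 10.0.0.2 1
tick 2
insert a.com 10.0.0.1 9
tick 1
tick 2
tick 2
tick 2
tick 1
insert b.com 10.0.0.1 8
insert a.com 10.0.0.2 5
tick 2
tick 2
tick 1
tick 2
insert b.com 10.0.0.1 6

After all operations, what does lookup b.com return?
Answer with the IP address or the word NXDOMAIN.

Op 1: insert b.com -> 10.0.0.3 (expiry=0+4=4). clock=0
Op 2: insert b.com -> 10.0.0.3 (expiry=0+5=5). clock=0
Op 3: insert a.com -> 10.0.0.2 (expiry=0+1=1). clock=0
Op 4: insert a.com -> 10.0.0.2 (expiry=0+2=2). clock=0
Op 5: insert a.com -> 10.0.0.1 (expiry=0+2=2). clock=0
Op 6: tick 1 -> clock=1.
Op 7: insert a.com -> 10.0.0.2 (expiry=1+8=9). clock=1
Op 8: insert a.com -> 10.0.0.2 (expiry=1+8=9). clock=1
Op 9: tick 2 -> clock=3.
Op 10: tick 1 -> clock=4.
Op 11: insert b.com -> 10.0.0.3 (expiry=4+8=12). clock=4
Op 12: tick 1 -> clock=5.
Op 13: tick 2 -> clock=7.
Op 14: tick 2 -> clock=9. purged={a.com}
Op 15: tick 1 -> clock=10.
Op 16: insert b.com -> 10.0.0.2 (expiry=10+1=11). clock=10
Op 17: tick 2 -> clock=12. purged={b.com}
Op 18: insert a.com -> 10.0.0.1 (expiry=12+9=21). clock=12
Op 19: tick 1 -> clock=13.
Op 20: tick 2 -> clock=15.
Op 21: tick 2 -> clock=17.
Op 22: tick 2 -> clock=19.
Op 23: tick 1 -> clock=20.
Op 24: insert b.com -> 10.0.0.1 (expiry=20+8=28). clock=20
Op 25: insert a.com -> 10.0.0.2 (expiry=20+5=25). clock=20
Op 26: tick 2 -> clock=22.
Op 27: tick 2 -> clock=24.
Op 28: tick 1 -> clock=25. purged={a.com}
Op 29: tick 2 -> clock=27.
Op 30: insert b.com -> 10.0.0.1 (expiry=27+6=33). clock=27
lookup b.com: present, ip=10.0.0.1 expiry=33 > clock=27

Answer: 10.0.0.1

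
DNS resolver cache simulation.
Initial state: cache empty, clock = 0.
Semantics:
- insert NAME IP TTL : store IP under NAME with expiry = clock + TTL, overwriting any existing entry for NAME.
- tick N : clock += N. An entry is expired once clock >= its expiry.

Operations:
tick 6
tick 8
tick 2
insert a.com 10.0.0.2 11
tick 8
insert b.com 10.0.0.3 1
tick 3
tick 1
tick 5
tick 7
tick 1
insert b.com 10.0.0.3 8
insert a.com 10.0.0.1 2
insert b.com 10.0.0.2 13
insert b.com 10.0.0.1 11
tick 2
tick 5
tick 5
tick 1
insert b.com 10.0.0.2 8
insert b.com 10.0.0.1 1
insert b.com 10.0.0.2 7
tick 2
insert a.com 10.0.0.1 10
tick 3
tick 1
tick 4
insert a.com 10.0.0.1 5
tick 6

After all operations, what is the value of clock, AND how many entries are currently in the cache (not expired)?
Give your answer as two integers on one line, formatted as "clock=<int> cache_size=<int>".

Answer: clock=70 cache_size=0

Derivation:
Op 1: tick 6 -> clock=6.
Op 2: tick 8 -> clock=14.
Op 3: tick 2 -> clock=16.
Op 4: insert a.com -> 10.0.0.2 (expiry=16+11=27). clock=16
Op 5: tick 8 -> clock=24.
Op 6: insert b.com -> 10.0.0.3 (expiry=24+1=25). clock=24
Op 7: tick 3 -> clock=27. purged={a.com,b.com}
Op 8: tick 1 -> clock=28.
Op 9: tick 5 -> clock=33.
Op 10: tick 7 -> clock=40.
Op 11: tick 1 -> clock=41.
Op 12: insert b.com -> 10.0.0.3 (expiry=41+8=49). clock=41
Op 13: insert a.com -> 10.0.0.1 (expiry=41+2=43). clock=41
Op 14: insert b.com -> 10.0.0.2 (expiry=41+13=54). clock=41
Op 15: insert b.com -> 10.0.0.1 (expiry=41+11=52). clock=41
Op 16: tick 2 -> clock=43. purged={a.com}
Op 17: tick 5 -> clock=48.
Op 18: tick 5 -> clock=53. purged={b.com}
Op 19: tick 1 -> clock=54.
Op 20: insert b.com -> 10.0.0.2 (expiry=54+8=62). clock=54
Op 21: insert b.com -> 10.0.0.1 (expiry=54+1=55). clock=54
Op 22: insert b.com -> 10.0.0.2 (expiry=54+7=61). clock=54
Op 23: tick 2 -> clock=56.
Op 24: insert a.com -> 10.0.0.1 (expiry=56+10=66). clock=56
Op 25: tick 3 -> clock=59.
Op 26: tick 1 -> clock=60.
Op 27: tick 4 -> clock=64. purged={b.com}
Op 28: insert a.com -> 10.0.0.1 (expiry=64+5=69). clock=64
Op 29: tick 6 -> clock=70. purged={a.com}
Final clock = 70
Final cache (unexpired): {} -> size=0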